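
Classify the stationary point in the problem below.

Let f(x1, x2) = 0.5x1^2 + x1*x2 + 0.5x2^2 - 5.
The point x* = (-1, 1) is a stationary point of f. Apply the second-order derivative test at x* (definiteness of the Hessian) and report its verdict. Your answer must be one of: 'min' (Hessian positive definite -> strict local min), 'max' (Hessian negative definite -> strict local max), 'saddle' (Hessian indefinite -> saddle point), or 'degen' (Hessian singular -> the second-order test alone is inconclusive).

Compute the Hessian H = grad^2 f:
  H = [[1, 1], [1, 1]]
Verify stationarity: grad f(x*) = H x* + g = (0, 0).
Eigenvalues of H: 0, 2.
H has a zero eigenvalue (singular; positive semidefinite but not definite), so H is neither positive definite, negative definite, nor indefinite. The second-order test alone is inconclusive -> degen.
(Indeed, f is constant along the null direction of H through x*, so x* is not a strict local extremum.)

degen


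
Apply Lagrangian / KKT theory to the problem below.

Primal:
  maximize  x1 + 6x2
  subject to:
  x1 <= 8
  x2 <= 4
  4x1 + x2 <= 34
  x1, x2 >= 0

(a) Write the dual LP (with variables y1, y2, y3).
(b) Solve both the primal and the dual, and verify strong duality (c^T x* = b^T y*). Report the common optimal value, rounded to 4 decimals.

The standard primal-dual pair for 'max c^T x s.t. A x <= b, x >= 0' is:
  Dual:  min b^T y  s.t.  A^T y >= c,  y >= 0.

So the dual LP is:
  minimize  8y1 + 4y2 + 34y3
  subject to:
    y1 + 4y3 >= 1
    y2 + y3 >= 6
    y1, y2, y3 >= 0

Solving the primal: x* = (7.5, 4).
  primal value c^T x* = 31.5.
Solving the dual: y* = (0, 5.75, 0.25).
  dual value b^T y* = 31.5.
Strong duality: c^T x* = b^T y*. Confirmed.

31.5


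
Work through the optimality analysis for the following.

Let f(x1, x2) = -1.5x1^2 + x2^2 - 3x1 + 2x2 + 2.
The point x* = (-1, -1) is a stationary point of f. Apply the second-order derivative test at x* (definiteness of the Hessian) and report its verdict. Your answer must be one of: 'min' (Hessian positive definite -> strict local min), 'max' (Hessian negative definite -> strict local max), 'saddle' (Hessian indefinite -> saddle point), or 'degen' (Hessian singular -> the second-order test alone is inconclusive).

Compute the Hessian H = grad^2 f:
  H = [[-3, 0], [0, 2]]
Verify stationarity: grad f(x*) = H x* + g = (0, 0).
Eigenvalues of H: -3, 2.
Eigenvalues have mixed signs, so H is indefinite -> x* is a saddle point.

saddle


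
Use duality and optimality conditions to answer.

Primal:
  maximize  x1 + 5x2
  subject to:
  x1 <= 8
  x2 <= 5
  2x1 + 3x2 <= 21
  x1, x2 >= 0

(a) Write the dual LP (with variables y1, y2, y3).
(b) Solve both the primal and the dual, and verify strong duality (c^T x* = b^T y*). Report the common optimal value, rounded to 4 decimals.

The standard primal-dual pair for 'max c^T x s.t. A x <= b, x >= 0' is:
  Dual:  min b^T y  s.t.  A^T y >= c,  y >= 0.

So the dual LP is:
  minimize  8y1 + 5y2 + 21y3
  subject to:
    y1 + 2y3 >= 1
    y2 + 3y3 >= 5
    y1, y2, y3 >= 0

Solving the primal: x* = (3, 5).
  primal value c^T x* = 28.
Solving the dual: y* = (0, 3.5, 0.5).
  dual value b^T y* = 28.
Strong duality: c^T x* = b^T y*. Confirmed.

28


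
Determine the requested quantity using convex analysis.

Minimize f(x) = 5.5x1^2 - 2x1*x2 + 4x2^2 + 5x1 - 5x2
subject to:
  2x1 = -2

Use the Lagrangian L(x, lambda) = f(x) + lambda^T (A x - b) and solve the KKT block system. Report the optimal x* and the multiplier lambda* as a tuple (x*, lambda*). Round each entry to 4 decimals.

Form the Lagrangian:
  L(x, lambda) = (1/2) x^T Q x + c^T x + lambda^T (A x - b)
Stationarity (grad_x L = 0): Q x + c + A^T lambda = 0.
Primal feasibility: A x = b.

This gives the KKT block system:
  [ Q   A^T ] [ x     ]   [-c ]
  [ A    0  ] [ lambda ] = [ b ]

Solving the linear system:
  x*      = (-1, 0.375)
  lambda* = (3.375)
  f(x*)   = -0.0625

x* = (-1, 0.375), lambda* = (3.375)


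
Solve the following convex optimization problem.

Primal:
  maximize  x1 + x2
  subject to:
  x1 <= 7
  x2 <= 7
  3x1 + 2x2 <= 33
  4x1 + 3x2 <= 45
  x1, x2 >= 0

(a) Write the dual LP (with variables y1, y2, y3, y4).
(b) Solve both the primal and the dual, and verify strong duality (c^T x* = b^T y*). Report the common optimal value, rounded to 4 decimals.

The standard primal-dual pair for 'max c^T x s.t. A x <= b, x >= 0' is:
  Dual:  min b^T y  s.t.  A^T y >= c,  y >= 0.

So the dual LP is:
  minimize  7y1 + 7y2 + 33y3 + 45y4
  subject to:
    y1 + 3y3 + 4y4 >= 1
    y2 + 2y3 + 3y4 >= 1
    y1, y2, y3, y4 >= 0

Solving the primal: x* = (6, 7).
  primal value c^T x* = 13.
Solving the dual: y* = (0, 0.25, 0, 0.25).
  dual value b^T y* = 13.
Strong duality: c^T x* = b^T y*. Confirmed.

13


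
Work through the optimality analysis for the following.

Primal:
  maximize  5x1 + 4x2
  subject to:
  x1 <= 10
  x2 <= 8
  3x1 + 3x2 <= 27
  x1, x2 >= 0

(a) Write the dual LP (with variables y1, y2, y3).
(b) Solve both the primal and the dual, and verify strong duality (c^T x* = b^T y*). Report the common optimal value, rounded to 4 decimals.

The standard primal-dual pair for 'max c^T x s.t. A x <= b, x >= 0' is:
  Dual:  min b^T y  s.t.  A^T y >= c,  y >= 0.

So the dual LP is:
  minimize  10y1 + 8y2 + 27y3
  subject to:
    y1 + 3y3 >= 5
    y2 + 3y3 >= 4
    y1, y2, y3 >= 0

Solving the primal: x* = (9, 0).
  primal value c^T x* = 45.
Solving the dual: y* = (0, 0, 1.6667).
  dual value b^T y* = 45.
Strong duality: c^T x* = b^T y*. Confirmed.

45


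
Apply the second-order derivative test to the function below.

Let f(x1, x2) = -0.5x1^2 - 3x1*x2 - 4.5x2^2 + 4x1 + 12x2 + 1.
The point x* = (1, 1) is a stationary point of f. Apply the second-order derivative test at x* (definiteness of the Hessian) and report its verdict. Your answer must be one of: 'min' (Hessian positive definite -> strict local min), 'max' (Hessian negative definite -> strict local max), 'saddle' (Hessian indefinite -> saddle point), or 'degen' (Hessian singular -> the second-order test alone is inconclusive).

Compute the Hessian H = grad^2 f:
  H = [[-1, -3], [-3, -9]]
Verify stationarity: grad f(x*) = H x* + g = (0, 0).
Eigenvalues of H: -10, 0.
H has a zero eigenvalue (singular; negative semidefinite but not definite), so H is neither positive definite, negative definite, nor indefinite. The second-order test alone is inconclusive -> degen.
(Indeed, f is constant along the null direction of H through x*, so x* is not a strict local extremum.)

degen


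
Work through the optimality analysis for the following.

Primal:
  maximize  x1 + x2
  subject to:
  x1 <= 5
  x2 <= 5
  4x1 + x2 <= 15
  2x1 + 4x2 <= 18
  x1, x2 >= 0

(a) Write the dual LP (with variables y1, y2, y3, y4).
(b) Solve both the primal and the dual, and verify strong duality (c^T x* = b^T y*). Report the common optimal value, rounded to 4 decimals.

The standard primal-dual pair for 'max c^T x s.t. A x <= b, x >= 0' is:
  Dual:  min b^T y  s.t.  A^T y >= c,  y >= 0.

So the dual LP is:
  minimize  5y1 + 5y2 + 15y3 + 18y4
  subject to:
    y1 + 4y3 + 2y4 >= 1
    y2 + y3 + 4y4 >= 1
    y1, y2, y3, y4 >= 0

Solving the primal: x* = (3, 3).
  primal value c^T x* = 6.
Solving the dual: y* = (0, 0, 0.1429, 0.2143).
  dual value b^T y* = 6.
Strong duality: c^T x* = b^T y*. Confirmed.

6


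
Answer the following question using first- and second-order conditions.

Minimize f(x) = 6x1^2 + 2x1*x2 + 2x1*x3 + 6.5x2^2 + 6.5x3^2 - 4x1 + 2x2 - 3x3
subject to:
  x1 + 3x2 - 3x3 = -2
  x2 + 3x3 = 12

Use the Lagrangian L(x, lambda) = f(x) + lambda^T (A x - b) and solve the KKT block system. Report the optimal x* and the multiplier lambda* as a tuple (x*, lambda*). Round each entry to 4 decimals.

Form the Lagrangian:
  L(x, lambda) = (1/2) x^T Q x + c^T x + lambda^T (A x - b)
Stationarity (grad_x L = 0): Q x + c + A^T lambda = 0.
Primal feasibility: A x = b.

This gives the KKT block system:
  [ Q   A^T ] [ x     ]   [-c ]
  [ A    0  ] [ lambda ] = [ b ]

Solving the linear system:
  x*      = (-0.1544, 2.5386, 3.1538)
  lambda* = (-5.5323, -18.0959)
  f(x*)   = 101.1598

x* = (-0.1544, 2.5386, 3.1538), lambda* = (-5.5323, -18.0959)


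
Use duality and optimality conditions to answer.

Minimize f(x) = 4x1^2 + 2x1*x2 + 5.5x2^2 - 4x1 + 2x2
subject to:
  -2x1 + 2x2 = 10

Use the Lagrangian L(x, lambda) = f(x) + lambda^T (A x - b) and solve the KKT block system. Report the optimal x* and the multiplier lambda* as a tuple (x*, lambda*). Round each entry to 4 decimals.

Form the Lagrangian:
  L(x, lambda) = (1/2) x^T Q x + c^T x + lambda^T (A x - b)
Stationarity (grad_x L = 0): Q x + c + A^T lambda = 0.
Primal feasibility: A x = b.

This gives the KKT block system:
  [ Q   A^T ] [ x     ]   [-c ]
  [ A    0  ] [ lambda ] = [ b ]

Solving the linear system:
  x*      = (-2.7391, 2.2609)
  lambda* = (-10.6957)
  f(x*)   = 61.2174

x* = (-2.7391, 2.2609), lambda* = (-10.6957)


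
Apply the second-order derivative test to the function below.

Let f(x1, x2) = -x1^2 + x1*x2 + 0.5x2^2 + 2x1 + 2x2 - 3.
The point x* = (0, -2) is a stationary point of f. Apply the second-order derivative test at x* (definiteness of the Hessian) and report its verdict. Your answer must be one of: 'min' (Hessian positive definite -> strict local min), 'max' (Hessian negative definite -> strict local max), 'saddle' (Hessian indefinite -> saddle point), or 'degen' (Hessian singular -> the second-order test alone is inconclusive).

Compute the Hessian H = grad^2 f:
  H = [[-2, 1], [1, 1]]
Verify stationarity: grad f(x*) = H x* + g = (0, 0).
Eigenvalues of H: -2.3028, 1.3028.
Eigenvalues have mixed signs, so H is indefinite -> x* is a saddle point.

saddle


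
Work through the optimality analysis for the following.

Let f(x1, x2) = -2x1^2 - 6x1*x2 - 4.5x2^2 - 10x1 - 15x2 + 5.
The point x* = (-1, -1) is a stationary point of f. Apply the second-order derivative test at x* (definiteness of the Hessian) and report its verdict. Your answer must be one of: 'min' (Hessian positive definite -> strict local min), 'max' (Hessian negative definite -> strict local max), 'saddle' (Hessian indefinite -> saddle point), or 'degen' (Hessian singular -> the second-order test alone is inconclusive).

Compute the Hessian H = grad^2 f:
  H = [[-4, -6], [-6, -9]]
Verify stationarity: grad f(x*) = H x* + g = (0, 0).
Eigenvalues of H: -13, 0.
H has a zero eigenvalue (singular; negative semidefinite but not definite), so H is neither positive definite, negative definite, nor indefinite. The second-order test alone is inconclusive -> degen.
(Indeed, f is constant along the null direction of H through x*, so x* is not a strict local extremum.)

degen


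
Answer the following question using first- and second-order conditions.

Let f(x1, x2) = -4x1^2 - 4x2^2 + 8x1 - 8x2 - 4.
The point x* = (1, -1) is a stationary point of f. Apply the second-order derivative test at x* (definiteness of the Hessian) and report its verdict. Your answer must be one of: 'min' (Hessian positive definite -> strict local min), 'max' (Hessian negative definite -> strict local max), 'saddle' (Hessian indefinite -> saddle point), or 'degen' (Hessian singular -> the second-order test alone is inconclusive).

Compute the Hessian H = grad^2 f:
  H = [[-8, 0], [0, -8]]
Verify stationarity: grad f(x*) = H x* + g = (0, 0).
Eigenvalues of H: -8, -8.
Both eigenvalues < 0, so H is negative definite -> x* is a strict local max.

max


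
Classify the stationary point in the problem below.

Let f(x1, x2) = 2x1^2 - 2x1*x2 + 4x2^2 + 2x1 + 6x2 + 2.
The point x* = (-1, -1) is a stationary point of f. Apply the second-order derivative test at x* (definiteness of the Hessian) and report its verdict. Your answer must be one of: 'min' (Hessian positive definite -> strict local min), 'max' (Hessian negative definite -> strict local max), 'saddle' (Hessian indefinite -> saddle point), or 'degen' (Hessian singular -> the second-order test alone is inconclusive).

Compute the Hessian H = grad^2 f:
  H = [[4, -2], [-2, 8]]
Verify stationarity: grad f(x*) = H x* + g = (0, 0).
Eigenvalues of H: 3.1716, 8.8284.
Both eigenvalues > 0, so H is positive definite -> x* is a strict local min.

min


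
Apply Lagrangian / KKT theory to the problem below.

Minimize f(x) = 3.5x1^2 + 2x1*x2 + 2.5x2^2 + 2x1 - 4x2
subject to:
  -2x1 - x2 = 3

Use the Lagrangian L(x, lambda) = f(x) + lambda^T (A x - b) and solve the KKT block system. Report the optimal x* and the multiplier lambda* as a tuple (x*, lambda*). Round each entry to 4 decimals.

Form the Lagrangian:
  L(x, lambda) = (1/2) x^T Q x + c^T x + lambda^T (A x - b)
Stationarity (grad_x L = 0): Q x + c + A^T lambda = 0.
Primal feasibility: A x = b.

This gives the KKT block system:
  [ Q   A^T ] [ x     ]   [-c ]
  [ A    0  ] [ lambda ] = [ b ]

Solving the linear system:
  x*      = (-1.7895, 0.5789)
  lambda* = (-4.6842)
  f(x*)   = 4.0789

x* = (-1.7895, 0.5789), lambda* = (-4.6842)


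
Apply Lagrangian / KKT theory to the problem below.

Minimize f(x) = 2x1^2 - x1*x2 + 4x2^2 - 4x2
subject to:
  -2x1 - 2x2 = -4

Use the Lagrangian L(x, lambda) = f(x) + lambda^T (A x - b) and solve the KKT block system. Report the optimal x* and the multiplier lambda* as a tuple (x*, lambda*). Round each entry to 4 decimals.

Form the Lagrangian:
  L(x, lambda) = (1/2) x^T Q x + c^T x + lambda^T (A x - b)
Stationarity (grad_x L = 0): Q x + c + A^T lambda = 0.
Primal feasibility: A x = b.

This gives the KKT block system:
  [ Q   A^T ] [ x     ]   [-c ]
  [ A    0  ] [ lambda ] = [ b ]

Solving the linear system:
  x*      = (1, 1)
  lambda* = (1.5)
  f(x*)   = 1

x* = (1, 1), lambda* = (1.5)


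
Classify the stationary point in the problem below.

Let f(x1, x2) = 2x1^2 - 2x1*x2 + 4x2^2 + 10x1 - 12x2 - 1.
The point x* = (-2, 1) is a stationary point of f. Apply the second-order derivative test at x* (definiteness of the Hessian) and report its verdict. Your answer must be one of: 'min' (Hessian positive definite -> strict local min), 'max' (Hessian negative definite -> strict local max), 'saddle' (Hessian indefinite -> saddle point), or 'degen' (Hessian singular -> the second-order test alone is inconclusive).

Compute the Hessian H = grad^2 f:
  H = [[4, -2], [-2, 8]]
Verify stationarity: grad f(x*) = H x* + g = (0, 0).
Eigenvalues of H: 3.1716, 8.8284.
Both eigenvalues > 0, so H is positive definite -> x* is a strict local min.

min


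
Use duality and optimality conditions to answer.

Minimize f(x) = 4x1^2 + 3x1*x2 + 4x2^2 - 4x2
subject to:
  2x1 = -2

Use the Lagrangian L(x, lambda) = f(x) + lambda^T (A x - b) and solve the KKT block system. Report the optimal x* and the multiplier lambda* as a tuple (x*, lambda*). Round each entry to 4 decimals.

Form the Lagrangian:
  L(x, lambda) = (1/2) x^T Q x + c^T x + lambda^T (A x - b)
Stationarity (grad_x L = 0): Q x + c + A^T lambda = 0.
Primal feasibility: A x = b.

This gives the KKT block system:
  [ Q   A^T ] [ x     ]   [-c ]
  [ A    0  ] [ lambda ] = [ b ]

Solving the linear system:
  x*      = (-1, 0.875)
  lambda* = (2.6875)
  f(x*)   = 0.9375

x* = (-1, 0.875), lambda* = (2.6875)


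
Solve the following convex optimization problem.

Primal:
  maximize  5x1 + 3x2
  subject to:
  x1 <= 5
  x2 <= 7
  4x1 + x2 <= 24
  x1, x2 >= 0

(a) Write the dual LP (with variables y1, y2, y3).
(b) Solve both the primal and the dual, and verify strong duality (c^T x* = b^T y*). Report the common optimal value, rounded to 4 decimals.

The standard primal-dual pair for 'max c^T x s.t. A x <= b, x >= 0' is:
  Dual:  min b^T y  s.t.  A^T y >= c,  y >= 0.

So the dual LP is:
  minimize  5y1 + 7y2 + 24y3
  subject to:
    y1 + 4y3 >= 5
    y2 + y3 >= 3
    y1, y2, y3 >= 0

Solving the primal: x* = (4.25, 7).
  primal value c^T x* = 42.25.
Solving the dual: y* = (0, 1.75, 1.25).
  dual value b^T y* = 42.25.
Strong duality: c^T x* = b^T y*. Confirmed.

42.25


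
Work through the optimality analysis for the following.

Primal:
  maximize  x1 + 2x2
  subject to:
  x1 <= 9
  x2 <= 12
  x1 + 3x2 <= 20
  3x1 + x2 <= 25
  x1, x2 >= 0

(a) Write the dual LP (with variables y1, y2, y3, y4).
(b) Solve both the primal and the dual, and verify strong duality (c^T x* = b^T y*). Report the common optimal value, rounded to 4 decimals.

The standard primal-dual pair for 'max c^T x s.t. A x <= b, x >= 0' is:
  Dual:  min b^T y  s.t.  A^T y >= c,  y >= 0.

So the dual LP is:
  minimize  9y1 + 12y2 + 20y3 + 25y4
  subject to:
    y1 + y3 + 3y4 >= 1
    y2 + 3y3 + y4 >= 2
    y1, y2, y3, y4 >= 0

Solving the primal: x* = (6.875, 4.375).
  primal value c^T x* = 15.625.
Solving the dual: y* = (0, 0, 0.625, 0.125).
  dual value b^T y* = 15.625.
Strong duality: c^T x* = b^T y*. Confirmed.

15.625


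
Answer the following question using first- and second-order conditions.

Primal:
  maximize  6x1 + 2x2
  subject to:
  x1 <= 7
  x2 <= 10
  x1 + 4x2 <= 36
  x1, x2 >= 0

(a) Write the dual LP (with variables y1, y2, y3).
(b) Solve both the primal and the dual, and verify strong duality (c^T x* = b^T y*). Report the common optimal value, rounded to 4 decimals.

The standard primal-dual pair for 'max c^T x s.t. A x <= b, x >= 0' is:
  Dual:  min b^T y  s.t.  A^T y >= c,  y >= 0.

So the dual LP is:
  minimize  7y1 + 10y2 + 36y3
  subject to:
    y1 + y3 >= 6
    y2 + 4y3 >= 2
    y1, y2, y3 >= 0

Solving the primal: x* = (7, 7.25).
  primal value c^T x* = 56.5.
Solving the dual: y* = (5.5, 0, 0.5).
  dual value b^T y* = 56.5.
Strong duality: c^T x* = b^T y*. Confirmed.

56.5


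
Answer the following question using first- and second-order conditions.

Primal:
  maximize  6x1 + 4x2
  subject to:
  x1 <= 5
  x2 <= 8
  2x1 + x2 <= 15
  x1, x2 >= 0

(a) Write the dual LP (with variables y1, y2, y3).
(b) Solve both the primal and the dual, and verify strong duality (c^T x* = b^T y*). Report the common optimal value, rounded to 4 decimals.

The standard primal-dual pair for 'max c^T x s.t. A x <= b, x >= 0' is:
  Dual:  min b^T y  s.t.  A^T y >= c,  y >= 0.

So the dual LP is:
  minimize  5y1 + 8y2 + 15y3
  subject to:
    y1 + 2y3 >= 6
    y2 + y3 >= 4
    y1, y2, y3 >= 0

Solving the primal: x* = (3.5, 8).
  primal value c^T x* = 53.
Solving the dual: y* = (0, 1, 3).
  dual value b^T y* = 53.
Strong duality: c^T x* = b^T y*. Confirmed.

53


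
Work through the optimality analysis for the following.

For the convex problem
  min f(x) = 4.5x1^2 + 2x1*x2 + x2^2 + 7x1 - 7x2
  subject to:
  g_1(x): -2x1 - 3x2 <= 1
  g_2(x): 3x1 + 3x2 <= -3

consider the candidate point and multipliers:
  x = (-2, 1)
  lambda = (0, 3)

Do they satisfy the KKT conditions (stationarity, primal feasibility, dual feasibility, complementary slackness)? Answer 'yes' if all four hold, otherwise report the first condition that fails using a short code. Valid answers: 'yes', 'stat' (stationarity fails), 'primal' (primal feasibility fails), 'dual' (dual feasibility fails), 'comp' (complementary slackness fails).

Gradient of f: grad f(x) = Q x + c = (-9, -9)
Constraint values g_i(x) = a_i^T x - b_i:
  g_1((-2, 1)) = 0
  g_2((-2, 1)) = 0
Stationarity residual: grad f(x) + sum_i lambda_i a_i = (0, 0)
  -> stationarity OK
Primal feasibility (all g_i <= 0): OK
Dual feasibility (all lambda_i >= 0): OK
Complementary slackness (lambda_i * g_i(x) = 0 for all i): OK

Verdict: yes, KKT holds.

yes


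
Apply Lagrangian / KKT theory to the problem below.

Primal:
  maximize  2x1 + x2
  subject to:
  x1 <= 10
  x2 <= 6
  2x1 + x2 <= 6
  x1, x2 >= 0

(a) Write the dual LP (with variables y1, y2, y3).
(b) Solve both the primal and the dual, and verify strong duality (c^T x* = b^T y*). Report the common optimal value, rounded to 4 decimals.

The standard primal-dual pair for 'max c^T x s.t. A x <= b, x >= 0' is:
  Dual:  min b^T y  s.t.  A^T y >= c,  y >= 0.

So the dual LP is:
  minimize  10y1 + 6y2 + 6y3
  subject to:
    y1 + 2y3 >= 2
    y2 + y3 >= 1
    y1, y2, y3 >= 0

Solving the primal: x* = (3, 0).
  primal value c^T x* = 6.
Solving the dual: y* = (0, 0, 1).
  dual value b^T y* = 6.
Strong duality: c^T x* = b^T y*. Confirmed.

6


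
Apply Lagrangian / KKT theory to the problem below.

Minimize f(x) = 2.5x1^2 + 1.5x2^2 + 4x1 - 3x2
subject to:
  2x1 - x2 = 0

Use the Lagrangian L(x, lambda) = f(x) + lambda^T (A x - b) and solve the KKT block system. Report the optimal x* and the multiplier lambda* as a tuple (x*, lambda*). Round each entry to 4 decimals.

Form the Lagrangian:
  L(x, lambda) = (1/2) x^T Q x + c^T x + lambda^T (A x - b)
Stationarity (grad_x L = 0): Q x + c + A^T lambda = 0.
Primal feasibility: A x = b.

This gives the KKT block system:
  [ Q   A^T ] [ x     ]   [-c ]
  [ A    0  ] [ lambda ] = [ b ]

Solving the linear system:
  x*      = (0.1176, 0.2353)
  lambda* = (-2.2941)
  f(x*)   = -0.1176

x* = (0.1176, 0.2353), lambda* = (-2.2941)


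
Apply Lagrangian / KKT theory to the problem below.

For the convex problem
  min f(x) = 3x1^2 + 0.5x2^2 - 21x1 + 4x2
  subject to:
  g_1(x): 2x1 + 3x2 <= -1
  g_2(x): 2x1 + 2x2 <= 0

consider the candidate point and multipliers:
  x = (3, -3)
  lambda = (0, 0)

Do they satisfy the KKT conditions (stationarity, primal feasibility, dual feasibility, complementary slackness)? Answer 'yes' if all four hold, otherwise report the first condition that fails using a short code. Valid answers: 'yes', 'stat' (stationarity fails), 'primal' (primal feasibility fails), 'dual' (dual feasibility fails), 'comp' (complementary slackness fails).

Gradient of f: grad f(x) = Q x + c = (-3, 1)
Constraint values g_i(x) = a_i^T x - b_i:
  g_1((3, -3)) = -2
  g_2((3, -3)) = 0
Stationarity residual: grad f(x) + sum_i lambda_i a_i = (-3, 1)
  -> stationarity FAILS
Primal feasibility (all g_i <= 0): OK
Dual feasibility (all lambda_i >= 0): OK
Complementary slackness (lambda_i * g_i(x) = 0 for all i): OK

Verdict: the first failing condition is stationarity -> stat.

stat


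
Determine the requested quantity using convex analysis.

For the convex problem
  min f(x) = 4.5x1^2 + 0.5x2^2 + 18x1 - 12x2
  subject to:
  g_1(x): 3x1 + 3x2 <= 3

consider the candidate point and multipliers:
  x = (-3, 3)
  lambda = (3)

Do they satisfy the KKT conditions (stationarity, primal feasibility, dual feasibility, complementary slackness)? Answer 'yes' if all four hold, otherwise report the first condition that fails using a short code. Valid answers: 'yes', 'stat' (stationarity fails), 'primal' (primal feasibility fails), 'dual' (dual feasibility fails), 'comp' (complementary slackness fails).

Gradient of f: grad f(x) = Q x + c = (-9, -9)
Constraint values g_i(x) = a_i^T x - b_i:
  g_1((-3, 3)) = -3
Stationarity residual: grad f(x) + sum_i lambda_i a_i = (0, 0)
  -> stationarity OK
Primal feasibility (all g_i <= 0): OK
Dual feasibility (all lambda_i >= 0): OK
Complementary slackness (lambda_i * g_i(x) = 0 for all i): FAILS

Verdict: the first failing condition is complementary_slackness -> comp.

comp


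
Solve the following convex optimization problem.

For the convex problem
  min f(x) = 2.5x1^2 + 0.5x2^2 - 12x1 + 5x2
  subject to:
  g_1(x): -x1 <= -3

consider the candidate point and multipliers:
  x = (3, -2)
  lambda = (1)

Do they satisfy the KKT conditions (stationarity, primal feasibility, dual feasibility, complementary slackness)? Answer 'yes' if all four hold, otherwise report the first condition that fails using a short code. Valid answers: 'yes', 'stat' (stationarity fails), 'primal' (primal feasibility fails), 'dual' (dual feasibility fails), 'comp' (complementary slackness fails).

Gradient of f: grad f(x) = Q x + c = (3, 3)
Constraint values g_i(x) = a_i^T x - b_i:
  g_1((3, -2)) = 0
Stationarity residual: grad f(x) + sum_i lambda_i a_i = (2, 3)
  -> stationarity FAILS
Primal feasibility (all g_i <= 0): OK
Dual feasibility (all lambda_i >= 0): OK
Complementary slackness (lambda_i * g_i(x) = 0 for all i): OK

Verdict: the first failing condition is stationarity -> stat.

stat


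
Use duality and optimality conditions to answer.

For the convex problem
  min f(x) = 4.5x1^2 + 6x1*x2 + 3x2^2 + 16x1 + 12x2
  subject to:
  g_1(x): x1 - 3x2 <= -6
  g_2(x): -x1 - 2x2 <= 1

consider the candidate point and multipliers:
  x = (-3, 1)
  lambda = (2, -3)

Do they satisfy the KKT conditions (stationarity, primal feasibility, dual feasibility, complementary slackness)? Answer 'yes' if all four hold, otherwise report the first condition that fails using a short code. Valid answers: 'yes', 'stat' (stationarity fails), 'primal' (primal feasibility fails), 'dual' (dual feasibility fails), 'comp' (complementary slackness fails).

Gradient of f: grad f(x) = Q x + c = (-5, 0)
Constraint values g_i(x) = a_i^T x - b_i:
  g_1((-3, 1)) = 0
  g_2((-3, 1)) = 0
Stationarity residual: grad f(x) + sum_i lambda_i a_i = (0, 0)
  -> stationarity OK
Primal feasibility (all g_i <= 0): OK
Dual feasibility (all lambda_i >= 0): FAILS
Complementary slackness (lambda_i * g_i(x) = 0 for all i): OK

Verdict: the first failing condition is dual_feasibility -> dual.

dual


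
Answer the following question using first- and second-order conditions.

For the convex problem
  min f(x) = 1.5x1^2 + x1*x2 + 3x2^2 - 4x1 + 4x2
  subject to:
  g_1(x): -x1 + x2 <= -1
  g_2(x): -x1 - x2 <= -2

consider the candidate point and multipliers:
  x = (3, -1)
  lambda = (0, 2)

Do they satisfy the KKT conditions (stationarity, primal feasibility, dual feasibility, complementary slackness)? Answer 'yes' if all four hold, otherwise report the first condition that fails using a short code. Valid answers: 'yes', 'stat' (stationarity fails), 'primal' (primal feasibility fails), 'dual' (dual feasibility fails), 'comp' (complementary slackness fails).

Gradient of f: grad f(x) = Q x + c = (4, 1)
Constraint values g_i(x) = a_i^T x - b_i:
  g_1((3, -1)) = -3
  g_2((3, -1)) = 0
Stationarity residual: grad f(x) + sum_i lambda_i a_i = (2, -1)
  -> stationarity FAILS
Primal feasibility (all g_i <= 0): OK
Dual feasibility (all lambda_i >= 0): OK
Complementary slackness (lambda_i * g_i(x) = 0 for all i): OK

Verdict: the first failing condition is stationarity -> stat.

stat


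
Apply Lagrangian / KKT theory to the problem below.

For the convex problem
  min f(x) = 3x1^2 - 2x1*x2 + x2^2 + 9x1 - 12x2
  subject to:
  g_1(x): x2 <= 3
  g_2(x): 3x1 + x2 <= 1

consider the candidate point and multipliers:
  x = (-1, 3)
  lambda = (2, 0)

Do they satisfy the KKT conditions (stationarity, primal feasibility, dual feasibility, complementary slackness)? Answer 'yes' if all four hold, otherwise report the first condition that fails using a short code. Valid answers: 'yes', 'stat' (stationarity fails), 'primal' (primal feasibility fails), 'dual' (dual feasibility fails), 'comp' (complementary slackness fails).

Gradient of f: grad f(x) = Q x + c = (-3, -4)
Constraint values g_i(x) = a_i^T x - b_i:
  g_1((-1, 3)) = 0
  g_2((-1, 3)) = -1
Stationarity residual: grad f(x) + sum_i lambda_i a_i = (-3, -2)
  -> stationarity FAILS
Primal feasibility (all g_i <= 0): OK
Dual feasibility (all lambda_i >= 0): OK
Complementary slackness (lambda_i * g_i(x) = 0 for all i): OK

Verdict: the first failing condition is stationarity -> stat.

stat


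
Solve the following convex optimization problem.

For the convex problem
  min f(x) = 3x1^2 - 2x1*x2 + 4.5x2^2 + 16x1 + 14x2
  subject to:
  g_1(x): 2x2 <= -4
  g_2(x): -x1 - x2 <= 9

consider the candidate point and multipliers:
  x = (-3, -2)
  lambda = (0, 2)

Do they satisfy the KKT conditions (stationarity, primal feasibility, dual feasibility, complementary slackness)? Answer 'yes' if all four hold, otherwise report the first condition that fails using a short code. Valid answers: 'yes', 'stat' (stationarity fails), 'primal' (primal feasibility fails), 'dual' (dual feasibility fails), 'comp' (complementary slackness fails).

Gradient of f: grad f(x) = Q x + c = (2, 2)
Constraint values g_i(x) = a_i^T x - b_i:
  g_1((-3, -2)) = 0
  g_2((-3, -2)) = -4
Stationarity residual: grad f(x) + sum_i lambda_i a_i = (0, 0)
  -> stationarity OK
Primal feasibility (all g_i <= 0): OK
Dual feasibility (all lambda_i >= 0): OK
Complementary slackness (lambda_i * g_i(x) = 0 for all i): FAILS

Verdict: the first failing condition is complementary_slackness -> comp.

comp


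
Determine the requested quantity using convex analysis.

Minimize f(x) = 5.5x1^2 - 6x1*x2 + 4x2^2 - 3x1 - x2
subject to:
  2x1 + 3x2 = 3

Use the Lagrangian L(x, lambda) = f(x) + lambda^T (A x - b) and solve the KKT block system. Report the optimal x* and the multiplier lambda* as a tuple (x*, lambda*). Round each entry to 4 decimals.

Form the Lagrangian:
  L(x, lambda) = (1/2) x^T Q x + c^T x + lambda^T (A x - b)
Stationarity (grad_x L = 0): Q x + c + A^T lambda = 0.
Primal feasibility: A x = b.

This gives the KKT block system:
  [ Q   A^T ] [ x     ]   [-c ]
  [ A    0  ] [ lambda ] = [ b ]

Solving the linear system:
  x*      = (0.6059, 0.5961)
  lambda* = (-0.0443)
  f(x*)   = -1.1404

x* = (0.6059, 0.5961), lambda* = (-0.0443)


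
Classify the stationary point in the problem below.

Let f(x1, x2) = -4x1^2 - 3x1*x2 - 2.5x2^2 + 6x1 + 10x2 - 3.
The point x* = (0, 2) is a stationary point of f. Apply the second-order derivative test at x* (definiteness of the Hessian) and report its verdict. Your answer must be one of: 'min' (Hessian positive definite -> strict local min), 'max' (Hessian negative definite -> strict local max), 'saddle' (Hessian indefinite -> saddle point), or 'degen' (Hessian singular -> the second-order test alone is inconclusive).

Compute the Hessian H = grad^2 f:
  H = [[-8, -3], [-3, -5]]
Verify stationarity: grad f(x*) = H x* + g = (0, 0).
Eigenvalues of H: -9.8541, -3.1459.
Both eigenvalues < 0, so H is negative definite -> x* is a strict local max.

max


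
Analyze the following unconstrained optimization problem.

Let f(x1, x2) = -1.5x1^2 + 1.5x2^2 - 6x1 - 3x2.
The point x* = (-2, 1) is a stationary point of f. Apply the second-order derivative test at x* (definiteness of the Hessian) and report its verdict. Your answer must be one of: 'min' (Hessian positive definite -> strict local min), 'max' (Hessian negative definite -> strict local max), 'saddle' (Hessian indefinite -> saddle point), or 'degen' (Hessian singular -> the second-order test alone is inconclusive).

Compute the Hessian H = grad^2 f:
  H = [[-3, 0], [0, 3]]
Verify stationarity: grad f(x*) = H x* + g = (0, 0).
Eigenvalues of H: -3, 3.
Eigenvalues have mixed signs, so H is indefinite -> x* is a saddle point.

saddle


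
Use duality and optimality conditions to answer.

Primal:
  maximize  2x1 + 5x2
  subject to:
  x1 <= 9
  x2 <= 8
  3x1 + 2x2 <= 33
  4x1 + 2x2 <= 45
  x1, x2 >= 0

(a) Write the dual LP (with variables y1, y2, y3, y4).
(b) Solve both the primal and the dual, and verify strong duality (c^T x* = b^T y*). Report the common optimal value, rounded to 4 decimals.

The standard primal-dual pair for 'max c^T x s.t. A x <= b, x >= 0' is:
  Dual:  min b^T y  s.t.  A^T y >= c,  y >= 0.

So the dual LP is:
  minimize  9y1 + 8y2 + 33y3 + 45y4
  subject to:
    y1 + 3y3 + 4y4 >= 2
    y2 + 2y3 + 2y4 >= 5
    y1, y2, y3, y4 >= 0

Solving the primal: x* = (5.6667, 8).
  primal value c^T x* = 51.3333.
Solving the dual: y* = (0, 3.6667, 0.6667, 0).
  dual value b^T y* = 51.3333.
Strong duality: c^T x* = b^T y*. Confirmed.

51.3333


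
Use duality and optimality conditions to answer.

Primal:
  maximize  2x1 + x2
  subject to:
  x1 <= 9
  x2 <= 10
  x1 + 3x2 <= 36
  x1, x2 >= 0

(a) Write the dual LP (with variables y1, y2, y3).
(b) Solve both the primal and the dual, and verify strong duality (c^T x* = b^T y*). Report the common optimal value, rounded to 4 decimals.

The standard primal-dual pair for 'max c^T x s.t. A x <= b, x >= 0' is:
  Dual:  min b^T y  s.t.  A^T y >= c,  y >= 0.

So the dual LP is:
  minimize  9y1 + 10y2 + 36y3
  subject to:
    y1 + y3 >= 2
    y2 + 3y3 >= 1
    y1, y2, y3 >= 0

Solving the primal: x* = (9, 9).
  primal value c^T x* = 27.
Solving the dual: y* = (1.6667, 0, 0.3333).
  dual value b^T y* = 27.
Strong duality: c^T x* = b^T y*. Confirmed.

27


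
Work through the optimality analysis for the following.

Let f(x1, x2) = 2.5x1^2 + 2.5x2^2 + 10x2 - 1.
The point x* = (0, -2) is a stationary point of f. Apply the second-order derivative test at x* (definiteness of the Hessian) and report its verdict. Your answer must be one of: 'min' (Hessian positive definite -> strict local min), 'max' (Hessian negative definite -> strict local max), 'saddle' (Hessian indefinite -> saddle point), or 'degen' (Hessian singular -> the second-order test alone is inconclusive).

Compute the Hessian H = grad^2 f:
  H = [[5, 0], [0, 5]]
Verify stationarity: grad f(x*) = H x* + g = (0, 0).
Eigenvalues of H: 5, 5.
Both eigenvalues > 0, so H is positive definite -> x* is a strict local min.

min


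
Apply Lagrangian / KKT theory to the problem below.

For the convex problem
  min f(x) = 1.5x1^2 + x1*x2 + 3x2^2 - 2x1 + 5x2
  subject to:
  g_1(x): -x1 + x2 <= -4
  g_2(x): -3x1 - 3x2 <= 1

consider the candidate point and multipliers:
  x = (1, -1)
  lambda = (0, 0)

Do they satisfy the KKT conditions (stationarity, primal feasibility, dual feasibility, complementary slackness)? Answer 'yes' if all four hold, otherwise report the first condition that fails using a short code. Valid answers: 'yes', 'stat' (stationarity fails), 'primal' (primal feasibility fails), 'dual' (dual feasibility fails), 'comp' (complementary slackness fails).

Gradient of f: grad f(x) = Q x + c = (0, 0)
Constraint values g_i(x) = a_i^T x - b_i:
  g_1((1, -1)) = 2
  g_2((1, -1)) = -1
Stationarity residual: grad f(x) + sum_i lambda_i a_i = (0, 0)
  -> stationarity OK
Primal feasibility (all g_i <= 0): FAILS
Dual feasibility (all lambda_i >= 0): OK
Complementary slackness (lambda_i * g_i(x) = 0 for all i): OK

Verdict: the first failing condition is primal_feasibility -> primal.

primal


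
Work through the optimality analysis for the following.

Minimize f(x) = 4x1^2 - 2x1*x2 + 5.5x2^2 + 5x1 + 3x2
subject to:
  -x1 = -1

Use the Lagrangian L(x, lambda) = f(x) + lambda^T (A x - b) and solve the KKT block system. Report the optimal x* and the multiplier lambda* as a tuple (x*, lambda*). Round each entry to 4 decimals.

Form the Lagrangian:
  L(x, lambda) = (1/2) x^T Q x + c^T x + lambda^T (A x - b)
Stationarity (grad_x L = 0): Q x + c + A^T lambda = 0.
Primal feasibility: A x = b.

This gives the KKT block system:
  [ Q   A^T ] [ x     ]   [-c ]
  [ A    0  ] [ lambda ] = [ b ]

Solving the linear system:
  x*      = (1, -0.0909)
  lambda* = (13.1818)
  f(x*)   = 8.9545

x* = (1, -0.0909), lambda* = (13.1818)


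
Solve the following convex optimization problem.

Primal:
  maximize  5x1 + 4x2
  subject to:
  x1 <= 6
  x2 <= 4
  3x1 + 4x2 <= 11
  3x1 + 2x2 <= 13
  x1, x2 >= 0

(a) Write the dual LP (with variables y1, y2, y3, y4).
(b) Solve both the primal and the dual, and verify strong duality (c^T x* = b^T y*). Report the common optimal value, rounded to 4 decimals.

The standard primal-dual pair for 'max c^T x s.t. A x <= b, x >= 0' is:
  Dual:  min b^T y  s.t.  A^T y >= c,  y >= 0.

So the dual LP is:
  minimize  6y1 + 4y2 + 11y3 + 13y4
  subject to:
    y1 + 3y3 + 3y4 >= 5
    y2 + 4y3 + 2y4 >= 4
    y1, y2, y3, y4 >= 0

Solving the primal: x* = (3.6667, 0).
  primal value c^T x* = 18.3333.
Solving the dual: y* = (0, 0, 1.6667, 0).
  dual value b^T y* = 18.3333.
Strong duality: c^T x* = b^T y*. Confirmed.

18.3333


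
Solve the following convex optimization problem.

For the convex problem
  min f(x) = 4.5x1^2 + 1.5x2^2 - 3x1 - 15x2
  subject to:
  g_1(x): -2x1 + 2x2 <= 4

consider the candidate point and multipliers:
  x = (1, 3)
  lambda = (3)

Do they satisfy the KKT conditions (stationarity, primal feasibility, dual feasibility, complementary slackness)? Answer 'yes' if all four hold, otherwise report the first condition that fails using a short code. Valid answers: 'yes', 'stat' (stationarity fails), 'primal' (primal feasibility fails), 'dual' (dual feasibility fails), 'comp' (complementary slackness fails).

Gradient of f: grad f(x) = Q x + c = (6, -6)
Constraint values g_i(x) = a_i^T x - b_i:
  g_1((1, 3)) = 0
Stationarity residual: grad f(x) + sum_i lambda_i a_i = (0, 0)
  -> stationarity OK
Primal feasibility (all g_i <= 0): OK
Dual feasibility (all lambda_i >= 0): OK
Complementary slackness (lambda_i * g_i(x) = 0 for all i): OK

Verdict: yes, KKT holds.

yes


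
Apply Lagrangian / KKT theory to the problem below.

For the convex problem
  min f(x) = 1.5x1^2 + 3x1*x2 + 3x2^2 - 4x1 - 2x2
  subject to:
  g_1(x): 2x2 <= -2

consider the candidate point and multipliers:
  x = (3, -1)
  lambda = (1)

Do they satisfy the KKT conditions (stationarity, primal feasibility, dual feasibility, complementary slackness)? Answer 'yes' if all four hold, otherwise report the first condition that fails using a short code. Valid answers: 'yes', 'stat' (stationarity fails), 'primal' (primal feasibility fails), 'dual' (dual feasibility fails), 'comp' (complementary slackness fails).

Gradient of f: grad f(x) = Q x + c = (2, 1)
Constraint values g_i(x) = a_i^T x - b_i:
  g_1((3, -1)) = 0
Stationarity residual: grad f(x) + sum_i lambda_i a_i = (2, 3)
  -> stationarity FAILS
Primal feasibility (all g_i <= 0): OK
Dual feasibility (all lambda_i >= 0): OK
Complementary slackness (lambda_i * g_i(x) = 0 for all i): OK

Verdict: the first failing condition is stationarity -> stat.

stat


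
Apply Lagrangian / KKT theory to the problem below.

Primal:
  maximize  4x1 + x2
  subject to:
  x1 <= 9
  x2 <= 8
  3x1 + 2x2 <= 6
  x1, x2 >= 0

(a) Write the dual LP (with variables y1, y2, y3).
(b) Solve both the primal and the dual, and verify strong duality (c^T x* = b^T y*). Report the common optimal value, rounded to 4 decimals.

The standard primal-dual pair for 'max c^T x s.t. A x <= b, x >= 0' is:
  Dual:  min b^T y  s.t.  A^T y >= c,  y >= 0.

So the dual LP is:
  minimize  9y1 + 8y2 + 6y3
  subject to:
    y1 + 3y3 >= 4
    y2 + 2y3 >= 1
    y1, y2, y3 >= 0

Solving the primal: x* = (2, 0).
  primal value c^T x* = 8.
Solving the dual: y* = (0, 0, 1.3333).
  dual value b^T y* = 8.
Strong duality: c^T x* = b^T y*. Confirmed.

8


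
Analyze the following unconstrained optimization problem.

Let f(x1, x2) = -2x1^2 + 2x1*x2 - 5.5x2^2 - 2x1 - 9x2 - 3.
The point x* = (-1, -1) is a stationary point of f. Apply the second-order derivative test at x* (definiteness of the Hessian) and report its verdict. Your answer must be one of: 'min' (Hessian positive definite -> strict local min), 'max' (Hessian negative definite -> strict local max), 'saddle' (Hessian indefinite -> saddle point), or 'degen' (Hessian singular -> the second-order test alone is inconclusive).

Compute the Hessian H = grad^2 f:
  H = [[-4, 2], [2, -11]]
Verify stationarity: grad f(x*) = H x* + g = (0, 0).
Eigenvalues of H: -11.5311, -3.4689.
Both eigenvalues < 0, so H is negative definite -> x* is a strict local max.

max


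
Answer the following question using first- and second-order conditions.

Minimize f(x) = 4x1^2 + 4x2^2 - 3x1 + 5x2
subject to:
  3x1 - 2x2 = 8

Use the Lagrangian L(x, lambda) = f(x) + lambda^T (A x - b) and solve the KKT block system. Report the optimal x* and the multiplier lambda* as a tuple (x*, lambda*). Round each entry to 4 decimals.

Form the Lagrangian:
  L(x, lambda) = (1/2) x^T Q x + c^T x + lambda^T (A x - b)
Stationarity (grad_x L = 0): Q x + c + A^T lambda = 0.
Primal feasibility: A x = b.

This gives the KKT block system:
  [ Q   A^T ] [ x     ]   [-c ]
  [ A    0  ] [ lambda ] = [ b ]

Solving the linear system:
  x*      = (1.6731, -1.4904)
  lambda* = (-3.4615)
  f(x*)   = 7.6106

x* = (1.6731, -1.4904), lambda* = (-3.4615)


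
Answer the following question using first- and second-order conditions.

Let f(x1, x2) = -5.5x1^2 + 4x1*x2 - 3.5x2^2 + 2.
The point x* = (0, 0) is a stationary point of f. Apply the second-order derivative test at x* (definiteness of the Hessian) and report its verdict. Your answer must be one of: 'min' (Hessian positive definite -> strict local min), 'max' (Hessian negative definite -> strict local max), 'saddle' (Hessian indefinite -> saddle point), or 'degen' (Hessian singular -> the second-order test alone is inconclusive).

Compute the Hessian H = grad^2 f:
  H = [[-11, 4], [4, -7]]
Verify stationarity: grad f(x*) = H x* + g = (0, 0).
Eigenvalues of H: -13.4721, -4.5279.
Both eigenvalues < 0, so H is negative definite -> x* is a strict local max.

max
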